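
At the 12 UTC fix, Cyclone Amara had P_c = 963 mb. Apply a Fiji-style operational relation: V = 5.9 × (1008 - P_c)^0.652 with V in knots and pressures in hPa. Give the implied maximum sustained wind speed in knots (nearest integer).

71 kt

ΔP = 1008 − 963 = 45 mb.
45^0.652 ≈ 11.965.
V ≈ 5.9 × 11.965 ≈ 70.6 kt.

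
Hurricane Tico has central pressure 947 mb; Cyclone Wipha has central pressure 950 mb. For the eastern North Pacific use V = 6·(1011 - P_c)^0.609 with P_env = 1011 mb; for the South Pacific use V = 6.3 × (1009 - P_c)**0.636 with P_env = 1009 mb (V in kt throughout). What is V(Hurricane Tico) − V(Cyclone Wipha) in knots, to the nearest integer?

-9 kt

Hurricane Tico: ΔP = 64; V ≈ 6 × 64^0.609 ≈ 75.53 kt.
Cyclone Wipha: ΔP = 59; V ≈ 6.3 × 59^0.636 ≈ 84.26 kt.
Difference ≈ 75.53 − 84.26 = -8.73 → -9 kt.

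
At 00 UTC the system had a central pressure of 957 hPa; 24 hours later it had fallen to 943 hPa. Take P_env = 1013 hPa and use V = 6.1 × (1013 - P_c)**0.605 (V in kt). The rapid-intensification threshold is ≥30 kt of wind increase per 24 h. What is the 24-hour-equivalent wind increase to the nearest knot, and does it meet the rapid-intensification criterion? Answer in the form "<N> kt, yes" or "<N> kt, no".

10 kt, no

V₁: ΔP = 56, V ≈ 6.1 × 56^0.605 ≈ 69.66 kt.
V₂: ΔP = 70, V ≈ 6.1 × 70^0.605 ≈ 79.73 kt.
ΔV over 24 h = 10.07 kt → 24 h equivalent = 10.07 × 24/24 ≈ 10.07 kt.
10 kt < 30 kt ⇒ not rapid intensification.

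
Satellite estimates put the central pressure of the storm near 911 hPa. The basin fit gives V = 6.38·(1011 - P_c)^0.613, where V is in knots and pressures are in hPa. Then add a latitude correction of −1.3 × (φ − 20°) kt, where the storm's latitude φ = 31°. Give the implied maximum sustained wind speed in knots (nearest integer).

ΔP = 1011 − 911 = 100 hPa.
100^0.613 ≈ 16.827.
V ≈ 6.38 × 16.827 ≈ 107.4 kt.
Latitude correction: −1.3 × (31 − 20) = -14.3 kt.
Corrected V ≈ 93.1 kt → 93 kt.

93 kt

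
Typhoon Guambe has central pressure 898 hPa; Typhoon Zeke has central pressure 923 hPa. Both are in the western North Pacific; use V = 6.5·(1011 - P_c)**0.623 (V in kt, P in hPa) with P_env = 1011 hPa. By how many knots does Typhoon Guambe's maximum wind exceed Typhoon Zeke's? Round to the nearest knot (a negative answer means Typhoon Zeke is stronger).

18 kt

Typhoon Guambe: ΔP = 113; V ≈ 6.5 × 113^0.623 ≈ 123.59 kt.
Typhoon Zeke: ΔP = 88; V ≈ 6.5 × 88^0.623 ≈ 105.76 kt.
Difference ≈ 123.59 − 105.76 = 17.83 → 18 kt.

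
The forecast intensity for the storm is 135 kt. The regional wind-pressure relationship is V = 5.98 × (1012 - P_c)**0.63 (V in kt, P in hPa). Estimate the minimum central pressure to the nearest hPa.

871 hPa

ΔP = (V / 5.98)^(1/0.63) = (135/5.98)^1.587.
135/5.98 = 22.575; 22.575^1.587 ≈ 140.81 hPa.
P_c = 1012 − 140.81 = 871.19 ≈ 871 hPa.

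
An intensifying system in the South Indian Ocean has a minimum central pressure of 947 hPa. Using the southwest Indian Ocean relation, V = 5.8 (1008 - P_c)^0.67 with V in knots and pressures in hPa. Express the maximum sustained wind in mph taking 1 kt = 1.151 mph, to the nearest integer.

ΔP = 1008 − 947 = 61 hPa.
V ≈ 5.8 × 61^0.67 = 5.8 × 15.710 ≈ 91.117 kt.
91.117 × 1.151 ≈ 104.88 mph → 105 mph.

105 mph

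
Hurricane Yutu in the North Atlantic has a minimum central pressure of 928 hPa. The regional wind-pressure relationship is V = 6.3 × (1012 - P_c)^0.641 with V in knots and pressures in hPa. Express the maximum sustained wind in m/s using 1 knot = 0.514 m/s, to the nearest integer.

ΔP = 1012 − 928 = 84 hPa.
V ≈ 6.3 × 84^0.641 = 6.3 × 17.118 ≈ 107.846 kt.
107.846 × 0.514 ≈ 55.43 m/s → 55 m/s.

55 m/s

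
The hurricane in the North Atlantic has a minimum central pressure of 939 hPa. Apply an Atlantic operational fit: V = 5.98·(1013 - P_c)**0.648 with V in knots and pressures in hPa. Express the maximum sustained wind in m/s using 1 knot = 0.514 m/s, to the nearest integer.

ΔP = 1013 − 939 = 74 hPa.
V ≈ 5.98 × 74^0.648 = 5.98 × 16.265 ≈ 97.267 kt.
97.267 × 0.514 ≈ 49.99 m/s → 50 m/s.

50 m/s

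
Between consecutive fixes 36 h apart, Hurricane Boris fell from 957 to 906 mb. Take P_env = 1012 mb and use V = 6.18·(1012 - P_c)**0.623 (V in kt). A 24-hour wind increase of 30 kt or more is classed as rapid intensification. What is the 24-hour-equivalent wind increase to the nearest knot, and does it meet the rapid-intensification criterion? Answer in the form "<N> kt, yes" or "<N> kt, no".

25 kt, no

V₁: ΔP = 55, V ≈ 6.18 × 55^0.623 ≈ 75.03 kt.
V₂: ΔP = 106, V ≈ 6.18 × 106^0.623 ≈ 112.92 kt.
ΔV over 36 h = 37.89 kt → 24 h equivalent = 37.89 × 24/36 ≈ 25.26 kt.
25 kt < 30 kt ⇒ not rapid intensification.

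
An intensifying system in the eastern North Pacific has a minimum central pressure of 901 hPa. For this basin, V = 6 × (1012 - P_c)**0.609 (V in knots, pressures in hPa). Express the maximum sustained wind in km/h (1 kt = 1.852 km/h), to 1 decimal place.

195.6 km/h

ΔP = 1012 − 901 = 111 hPa.
V ≈ 6 × 111^0.609 = 6 × 17.604 ≈ 105.622 kt.
105.622 × 1.852 ≈ 195.61 km/h → 195.6 km/h.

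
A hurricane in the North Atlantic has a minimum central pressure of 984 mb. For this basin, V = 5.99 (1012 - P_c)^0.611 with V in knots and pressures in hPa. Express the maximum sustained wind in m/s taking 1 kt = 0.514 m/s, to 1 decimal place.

23.6 m/s

ΔP = 1012 − 984 = 28 mb.
V ≈ 5.99 × 28^0.611 = 5.99 × 7.660 ≈ 45.882 kt.
45.882 × 0.514 ≈ 23.58 m/s → 23.6 m/s.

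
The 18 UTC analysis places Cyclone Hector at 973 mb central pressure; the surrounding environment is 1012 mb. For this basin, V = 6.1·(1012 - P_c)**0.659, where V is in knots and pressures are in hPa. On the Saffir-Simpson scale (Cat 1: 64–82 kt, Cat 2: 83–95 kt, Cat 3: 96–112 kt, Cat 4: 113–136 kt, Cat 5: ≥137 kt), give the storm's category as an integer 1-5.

1

ΔP = 1012 − 973 = 39 mb.
V ≈ 6.1 × 39^0.659 = 6.1 × 11.18 ≈ 68 kt.
68 kt falls in the Category 1 band.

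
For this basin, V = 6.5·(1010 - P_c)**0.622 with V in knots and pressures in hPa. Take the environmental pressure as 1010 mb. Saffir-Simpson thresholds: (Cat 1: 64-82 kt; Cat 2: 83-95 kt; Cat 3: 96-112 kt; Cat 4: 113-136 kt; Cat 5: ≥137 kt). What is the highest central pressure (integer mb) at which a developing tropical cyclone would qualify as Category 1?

Category 1 begins at V = 64 kt.
Required ΔP = (64/6.5)^(1/0.622) = 9.846^1.608 ≈ 39.53 mb.
P_c ≤ 1010 − 39.53 = 970.47, so the highest integer P_c is 970 mb.

970 mb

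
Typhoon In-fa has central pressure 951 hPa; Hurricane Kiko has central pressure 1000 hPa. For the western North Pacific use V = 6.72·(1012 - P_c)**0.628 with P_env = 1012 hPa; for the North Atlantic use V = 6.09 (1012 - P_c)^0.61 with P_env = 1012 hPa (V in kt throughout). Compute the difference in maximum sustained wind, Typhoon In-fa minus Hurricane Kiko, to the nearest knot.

61 kt

Typhoon In-fa: ΔP = 61; V ≈ 6.72 × 61^0.628 ≈ 88.83 kt.
Hurricane Kiko: ΔP = 12; V ≈ 6.09 × 12^0.61 ≈ 27.73 kt.
Difference ≈ 88.83 − 27.73 = 61.10 → 61 kt.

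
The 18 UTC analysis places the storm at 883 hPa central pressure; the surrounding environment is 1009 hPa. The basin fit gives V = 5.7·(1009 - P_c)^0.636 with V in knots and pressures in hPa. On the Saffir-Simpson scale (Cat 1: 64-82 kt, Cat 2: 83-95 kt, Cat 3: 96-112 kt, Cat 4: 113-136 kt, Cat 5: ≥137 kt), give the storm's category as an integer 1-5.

ΔP = 1009 − 883 = 126 hPa.
V ≈ 5.7 × 126^0.636 = 5.7 × 21.67 ≈ 124 kt.
124 kt falls in the Category 4 band.

4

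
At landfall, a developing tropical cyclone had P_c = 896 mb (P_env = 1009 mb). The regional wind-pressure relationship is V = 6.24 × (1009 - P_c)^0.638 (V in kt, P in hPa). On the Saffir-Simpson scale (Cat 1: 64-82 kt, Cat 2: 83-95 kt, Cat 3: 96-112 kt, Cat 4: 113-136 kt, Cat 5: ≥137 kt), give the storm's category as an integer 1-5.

4

ΔP = 1009 − 896 = 113 mb.
V ≈ 6.24 × 113^0.638 = 6.24 × 20.41 ≈ 127 kt.
127 kt falls in the Category 4 band.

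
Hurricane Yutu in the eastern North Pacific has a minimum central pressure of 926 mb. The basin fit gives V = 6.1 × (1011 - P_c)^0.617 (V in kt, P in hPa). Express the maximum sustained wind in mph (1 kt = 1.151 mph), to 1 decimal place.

ΔP = 1011 − 926 = 85 mb.
V ≈ 6.1 × 85^0.617 = 6.1 × 15.504 ≈ 94.576 kt.
94.576 × 1.151 ≈ 108.86 mph → 108.9 mph.

108.9 mph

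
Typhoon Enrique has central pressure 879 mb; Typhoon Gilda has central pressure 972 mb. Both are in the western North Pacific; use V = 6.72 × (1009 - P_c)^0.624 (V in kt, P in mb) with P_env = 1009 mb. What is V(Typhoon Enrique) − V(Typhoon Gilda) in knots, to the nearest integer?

Typhoon Enrique: ΔP = 130; V ≈ 6.72 × 130^0.624 ≈ 140.11 kt.
Typhoon Gilda: ΔP = 37; V ≈ 6.72 × 37^0.624 ≈ 63.96 kt.
Difference ≈ 140.11 − 63.96 = 76.15 → 76 kt.

76 kt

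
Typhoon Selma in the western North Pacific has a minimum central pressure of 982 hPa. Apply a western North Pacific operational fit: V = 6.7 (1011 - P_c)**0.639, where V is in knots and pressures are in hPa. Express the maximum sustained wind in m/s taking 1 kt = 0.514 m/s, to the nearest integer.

ΔP = 1011 − 982 = 29 hPa.
V ≈ 6.7 × 29^0.639 = 6.7 × 8.599 ≈ 57.617 kt.
57.617 × 0.514 ≈ 29.61 m/s → 30 m/s.

30 m/s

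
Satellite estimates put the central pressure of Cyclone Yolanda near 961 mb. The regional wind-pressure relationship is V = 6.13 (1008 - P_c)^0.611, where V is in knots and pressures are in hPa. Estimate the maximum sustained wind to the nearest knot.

64 kt

ΔP = 1008 − 961 = 47 mb.
47^0.611 ≈ 10.511.
V ≈ 6.13 × 10.511 ≈ 64.4 kt.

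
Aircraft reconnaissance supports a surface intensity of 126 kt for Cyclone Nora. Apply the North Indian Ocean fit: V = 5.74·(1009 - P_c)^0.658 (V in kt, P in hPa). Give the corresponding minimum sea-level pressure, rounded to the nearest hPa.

900 hPa

ΔP = (V / 5.74)^(1/0.658) = (126/5.74)^1.520.
126/5.74 = 21.951; 21.951^1.520 ≈ 109.32 hPa.
P_c = 1009 − 109.32 = 899.68 ≈ 900 hPa.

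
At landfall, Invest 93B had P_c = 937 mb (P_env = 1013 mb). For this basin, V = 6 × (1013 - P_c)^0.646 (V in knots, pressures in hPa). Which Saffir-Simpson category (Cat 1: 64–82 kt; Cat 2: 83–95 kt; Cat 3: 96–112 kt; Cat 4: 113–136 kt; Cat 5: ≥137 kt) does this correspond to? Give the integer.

ΔP = 1013 − 937 = 76 mb.
V ≈ 6 × 76^0.646 = 6 × 16.41 ≈ 98 kt.
98 kt falls in the Category 3 band.

3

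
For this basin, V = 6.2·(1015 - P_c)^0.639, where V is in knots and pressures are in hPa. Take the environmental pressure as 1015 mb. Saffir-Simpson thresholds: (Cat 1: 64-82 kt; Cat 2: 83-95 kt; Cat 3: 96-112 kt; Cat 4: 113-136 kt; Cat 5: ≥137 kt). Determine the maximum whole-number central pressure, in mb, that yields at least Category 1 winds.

976 mb

Category 1 begins at V = 64 kt.
Required ΔP = (64/6.2)^(1/0.639) = 10.323^1.565 ≈ 38.59 mb.
P_c ≤ 1015 − 38.59 = 976.41, so the highest integer P_c is 976 mb.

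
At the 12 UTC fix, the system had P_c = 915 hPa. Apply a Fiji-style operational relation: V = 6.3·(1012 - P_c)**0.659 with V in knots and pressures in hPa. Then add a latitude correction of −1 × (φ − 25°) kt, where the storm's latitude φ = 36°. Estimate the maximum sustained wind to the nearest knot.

117 kt

ΔP = 1012 − 915 = 97 hPa.
97^0.659 ≈ 20.384.
V ≈ 6.3 × 20.384 ≈ 128.4 kt.
Latitude correction: −1 × (36 − 25) = -11 kt.
Corrected V ≈ 117.4 kt → 117 kt.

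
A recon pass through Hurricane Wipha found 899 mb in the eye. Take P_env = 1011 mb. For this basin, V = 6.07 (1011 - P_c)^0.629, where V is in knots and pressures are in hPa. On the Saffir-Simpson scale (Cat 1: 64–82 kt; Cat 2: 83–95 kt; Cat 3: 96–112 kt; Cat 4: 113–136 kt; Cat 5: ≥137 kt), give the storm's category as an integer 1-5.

4

ΔP = 1011 − 899 = 112 mb.
V ≈ 6.07 × 112^0.629 = 6.07 × 19.45 ≈ 118 kt.
118 kt falls in the Category 4 band.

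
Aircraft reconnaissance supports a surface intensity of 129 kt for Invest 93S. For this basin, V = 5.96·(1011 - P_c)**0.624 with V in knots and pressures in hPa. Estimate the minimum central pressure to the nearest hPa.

873 hPa

ΔP = (V / 5.96)^(1/0.624) = (129/5.96)^1.603.
129/5.96 = 21.644; 21.644^1.603 ≈ 138.03 hPa.
P_c = 1011 − 138.03 = 872.97 ≈ 873 hPa.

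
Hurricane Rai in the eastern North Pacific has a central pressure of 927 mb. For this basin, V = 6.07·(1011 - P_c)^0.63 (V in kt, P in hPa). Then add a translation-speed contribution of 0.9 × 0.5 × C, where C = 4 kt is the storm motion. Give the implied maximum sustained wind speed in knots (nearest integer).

ΔP = 1011 − 927 = 84 mb.
84^0.63 ≈ 16.304.
V ≈ 6.07 × 16.304 ≈ 99.0 kt.
Translation term: 0.9 × 0.5 × 4 = 1.8 kt.
Corrected V ≈ 100.8 kt → 101 kt.

101 kt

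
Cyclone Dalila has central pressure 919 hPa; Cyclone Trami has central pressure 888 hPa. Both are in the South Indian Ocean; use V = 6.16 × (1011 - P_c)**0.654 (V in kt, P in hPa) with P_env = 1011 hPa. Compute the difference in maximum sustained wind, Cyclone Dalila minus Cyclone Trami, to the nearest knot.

-25 kt

Cyclone Dalila: ΔP = 92; V ≈ 6.16 × 92^0.654 ≈ 118.55 kt.
Cyclone Trami: ΔP = 123; V ≈ 6.16 × 123^0.654 ≈ 143.34 kt.
Difference ≈ 118.55 − 143.34 = -24.79 → -25 kt.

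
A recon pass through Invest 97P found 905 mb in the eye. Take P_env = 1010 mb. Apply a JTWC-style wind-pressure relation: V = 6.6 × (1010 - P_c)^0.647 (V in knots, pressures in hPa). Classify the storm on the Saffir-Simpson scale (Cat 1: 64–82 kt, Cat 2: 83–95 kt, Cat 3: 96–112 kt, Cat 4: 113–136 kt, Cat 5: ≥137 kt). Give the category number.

ΔP = 1010 − 905 = 105 mb.
V ≈ 6.6 × 105^0.647 = 6.6 × 20.31 ≈ 134 kt.
134 kt falls in the Category 4 band.

4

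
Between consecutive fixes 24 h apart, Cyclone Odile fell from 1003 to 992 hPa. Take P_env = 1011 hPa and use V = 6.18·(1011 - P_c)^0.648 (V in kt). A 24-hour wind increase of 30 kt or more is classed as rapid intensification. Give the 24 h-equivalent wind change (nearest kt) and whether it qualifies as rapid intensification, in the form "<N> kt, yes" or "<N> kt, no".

18 kt, no

V₁: ΔP = 8, V ≈ 6.18 × 8^0.648 ≈ 23.78 kt.
V₂: ΔP = 19, V ≈ 6.18 × 19^0.648 ≈ 41.65 kt.
ΔV over 24 h = 17.87 kt → 24 h equivalent = 17.87 × 24/24 ≈ 17.87 kt.
18 kt < 30 kt ⇒ not rapid intensification.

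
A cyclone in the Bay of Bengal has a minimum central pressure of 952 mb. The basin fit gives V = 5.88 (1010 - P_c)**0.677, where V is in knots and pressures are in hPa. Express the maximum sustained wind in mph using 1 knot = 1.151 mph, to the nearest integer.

ΔP = 1010 − 952 = 58 mb.
V ≈ 5.88 × 58^0.677 = 5.88 × 15.626 ≈ 91.879 kt.
91.879 × 1.151 ≈ 105.75 mph → 106 mph.

106 mph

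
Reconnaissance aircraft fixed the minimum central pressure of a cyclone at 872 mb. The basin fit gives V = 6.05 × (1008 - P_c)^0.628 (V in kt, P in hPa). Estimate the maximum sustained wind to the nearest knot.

ΔP = 1008 − 872 = 136 mb.
136^0.628 ≈ 21.871.
V ≈ 6.05 × 21.871 ≈ 132.3 kt.

132 kt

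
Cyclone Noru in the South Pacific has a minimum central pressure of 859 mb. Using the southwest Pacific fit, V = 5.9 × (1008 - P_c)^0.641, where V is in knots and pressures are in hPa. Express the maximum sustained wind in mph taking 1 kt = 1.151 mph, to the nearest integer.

ΔP = 1008 − 859 = 149 mb.
V ≈ 5.9 × 149^0.641 = 5.9 × 24.718 ≈ 145.836 kt.
145.836 × 1.151 ≈ 167.86 mph → 168 mph.

168 mph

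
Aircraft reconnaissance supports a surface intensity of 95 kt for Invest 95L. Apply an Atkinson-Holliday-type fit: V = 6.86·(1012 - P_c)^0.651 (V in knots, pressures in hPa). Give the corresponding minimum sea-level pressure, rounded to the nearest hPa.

ΔP = (V / 6.86)^(1/0.651) = (95/6.86)^1.536.
95/6.86 = 13.848; 13.848^1.536 ≈ 56.66 hPa.
P_c = 1012 − 56.66 = 955.34 ≈ 955 hPa.

955 hPa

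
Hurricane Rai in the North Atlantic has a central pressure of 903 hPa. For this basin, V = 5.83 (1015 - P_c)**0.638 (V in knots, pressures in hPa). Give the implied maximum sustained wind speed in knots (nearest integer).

ΔP = 1015 − 903 = 112 hPa.
112^0.638 ≈ 20.296.
V ≈ 5.83 × 20.296 ≈ 118.3 kt.

118 kt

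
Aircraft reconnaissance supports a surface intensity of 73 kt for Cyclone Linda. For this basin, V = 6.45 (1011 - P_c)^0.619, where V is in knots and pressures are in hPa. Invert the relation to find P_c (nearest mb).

961 mb

ΔP = (V / 6.45)^(1/0.619) = (73/6.45)^1.616.
73/6.45 = 11.318; 11.318^1.616 ≈ 50.39 mb.
P_c = 1011 − 50.39 = 960.61 ≈ 961 mb.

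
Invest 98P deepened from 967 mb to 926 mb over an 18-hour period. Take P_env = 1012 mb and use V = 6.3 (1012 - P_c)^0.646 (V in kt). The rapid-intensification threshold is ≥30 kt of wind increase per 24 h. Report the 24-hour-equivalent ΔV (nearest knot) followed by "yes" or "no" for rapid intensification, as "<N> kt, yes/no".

51 kt, yes

V₁: ΔP = 45, V ≈ 6.3 × 45^0.646 ≈ 73.67 kt.
V₂: ΔP = 86, V ≈ 6.3 × 86^0.646 ≈ 111.95 kt.
ΔV over 18 h = 38.28 kt → 24 h equivalent = 38.28 × 24/18 ≈ 51.04 kt.
51 kt ≥ 30 kt ⇒ rapid intensification.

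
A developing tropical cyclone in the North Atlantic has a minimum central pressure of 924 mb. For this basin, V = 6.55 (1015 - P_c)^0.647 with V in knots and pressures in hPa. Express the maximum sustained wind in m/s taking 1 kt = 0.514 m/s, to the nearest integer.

62 m/s

ΔP = 1015 − 924 = 91 mb.
V ≈ 6.55 × 91^0.647 = 6.55 × 18.514 ≈ 121.267 kt.
121.267 × 0.514 ≈ 62.33 m/s → 62 m/s.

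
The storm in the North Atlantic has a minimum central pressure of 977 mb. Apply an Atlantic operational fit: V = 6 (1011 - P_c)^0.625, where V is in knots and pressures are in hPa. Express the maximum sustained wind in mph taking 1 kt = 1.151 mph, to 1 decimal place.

ΔP = 1011 − 977 = 34 mb.
V ≈ 6 × 34^0.625 = 6 × 9.061 ≈ 54.366 kt.
54.366 × 1.151 ≈ 62.58 mph → 62.6 mph.

62.6 mph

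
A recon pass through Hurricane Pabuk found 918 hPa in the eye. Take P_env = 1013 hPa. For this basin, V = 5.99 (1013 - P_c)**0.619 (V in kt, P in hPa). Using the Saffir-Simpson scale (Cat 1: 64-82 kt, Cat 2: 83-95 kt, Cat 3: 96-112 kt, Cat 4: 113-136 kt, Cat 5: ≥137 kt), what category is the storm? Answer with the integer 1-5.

ΔP = 1013 − 918 = 95 hPa.
V ≈ 5.99 × 95^0.619 = 5.99 × 16.76 ≈ 100 kt.
100 kt falls in the Category 3 band.

3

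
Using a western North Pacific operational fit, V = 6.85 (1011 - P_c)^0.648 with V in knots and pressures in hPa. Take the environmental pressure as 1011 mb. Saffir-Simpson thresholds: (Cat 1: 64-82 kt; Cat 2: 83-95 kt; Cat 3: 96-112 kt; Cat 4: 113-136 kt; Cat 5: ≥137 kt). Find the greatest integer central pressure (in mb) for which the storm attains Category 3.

Category 3 begins at V = 96 kt.
Required ΔP = (96/6.85)^(1/0.648) = 14.015^1.543 ≈ 58.81 mb.
P_c ≤ 1011 − 58.81 = 952.19, so the highest integer P_c is 952 mb.

952 mb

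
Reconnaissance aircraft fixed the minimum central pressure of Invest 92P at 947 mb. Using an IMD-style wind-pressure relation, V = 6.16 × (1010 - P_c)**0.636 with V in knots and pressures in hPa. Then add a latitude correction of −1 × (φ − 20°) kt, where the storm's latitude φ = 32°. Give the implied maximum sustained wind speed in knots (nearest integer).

74 kt

ΔP = 1010 − 947 = 63 mb.
63^0.636 ≈ 13.944.
V ≈ 6.16 × 13.944 ≈ 85.9 kt.
Latitude correction: −1 × (32 − 20) = -12 kt.
Corrected V ≈ 73.9 kt → 74 kt.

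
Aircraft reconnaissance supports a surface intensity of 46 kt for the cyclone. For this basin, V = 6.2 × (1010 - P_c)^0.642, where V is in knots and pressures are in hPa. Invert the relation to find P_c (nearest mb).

987 mb

ΔP = (V / 6.2)^(1/0.642) = (46/6.2)^1.558.
46/6.2 = 7.419; 7.419^1.558 ≈ 22.68 mb.
P_c = 1010 − 22.68 = 987.32 ≈ 987 mb.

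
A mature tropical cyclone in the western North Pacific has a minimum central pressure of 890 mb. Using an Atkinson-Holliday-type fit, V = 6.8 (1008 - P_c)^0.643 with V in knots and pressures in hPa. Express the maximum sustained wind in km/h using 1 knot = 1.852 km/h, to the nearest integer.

ΔP = 1008 − 890 = 118 mb.
V ≈ 6.8 × 118^0.643 = 6.8 × 21.489 ≈ 146.127 kt.
146.127 × 1.852 ≈ 270.63 km/h → 271 km/h.

271 km/h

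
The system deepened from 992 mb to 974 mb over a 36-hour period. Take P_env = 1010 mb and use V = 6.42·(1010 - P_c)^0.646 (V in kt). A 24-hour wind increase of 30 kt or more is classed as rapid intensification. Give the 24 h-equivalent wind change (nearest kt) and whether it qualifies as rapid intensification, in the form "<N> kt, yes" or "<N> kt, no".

V₁: ΔP = 18, V ≈ 6.42 × 18^0.646 ≈ 41.54 kt.
V₂: ΔP = 36, V ≈ 6.42 × 36^0.646 ≈ 65.00 kt.
ΔV over 36 h = 23.46 kt → 24 h equivalent = 23.46 × 24/36 ≈ 15.64 kt.
16 kt < 30 kt ⇒ not rapid intensification.

16 kt, no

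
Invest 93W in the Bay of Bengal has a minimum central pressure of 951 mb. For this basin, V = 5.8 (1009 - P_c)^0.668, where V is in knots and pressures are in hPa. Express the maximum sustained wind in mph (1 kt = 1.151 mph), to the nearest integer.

101 mph

ΔP = 1009 − 951 = 58 mb.
V ≈ 5.8 × 58^0.668 = 5.8 × 15.065 ≈ 87.377 kt.
87.377 × 1.151 ≈ 100.57 mph → 101 mph.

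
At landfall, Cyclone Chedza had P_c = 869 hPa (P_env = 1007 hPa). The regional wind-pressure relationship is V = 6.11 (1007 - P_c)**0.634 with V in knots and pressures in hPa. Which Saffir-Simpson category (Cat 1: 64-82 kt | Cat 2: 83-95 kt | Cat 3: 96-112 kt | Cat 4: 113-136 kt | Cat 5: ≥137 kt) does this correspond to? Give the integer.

ΔP = 1007 − 869 = 138 hPa.
V ≈ 6.11 × 138^0.634 = 6.11 × 22.73 ≈ 139 kt.
139 kt falls in the Category 5 band.

5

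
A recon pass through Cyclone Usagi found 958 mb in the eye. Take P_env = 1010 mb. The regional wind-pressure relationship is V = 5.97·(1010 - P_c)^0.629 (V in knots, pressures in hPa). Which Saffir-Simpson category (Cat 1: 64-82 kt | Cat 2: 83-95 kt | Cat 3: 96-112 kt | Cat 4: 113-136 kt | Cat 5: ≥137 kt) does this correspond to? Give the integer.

1

ΔP = 1010 − 958 = 52 mb.
V ≈ 5.97 × 52^0.629 = 5.97 × 12.01 ≈ 72 kt.
72 kt falls in the Category 1 band.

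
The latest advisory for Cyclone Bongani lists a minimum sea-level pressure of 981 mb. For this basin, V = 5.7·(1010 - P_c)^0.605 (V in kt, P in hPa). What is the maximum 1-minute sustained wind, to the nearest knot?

ΔP = 1010 − 981 = 29 mb.
29^0.605 ≈ 7.669.
V ≈ 5.7 × 7.669 ≈ 43.7 kt.

44 kt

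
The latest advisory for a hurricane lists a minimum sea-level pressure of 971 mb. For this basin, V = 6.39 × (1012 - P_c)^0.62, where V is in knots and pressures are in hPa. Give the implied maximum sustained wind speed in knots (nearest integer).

64 kt

ΔP = 1012 − 971 = 41 mb.
41^0.62 ≈ 9.998.
V ≈ 6.39 × 9.998 ≈ 63.9 kt.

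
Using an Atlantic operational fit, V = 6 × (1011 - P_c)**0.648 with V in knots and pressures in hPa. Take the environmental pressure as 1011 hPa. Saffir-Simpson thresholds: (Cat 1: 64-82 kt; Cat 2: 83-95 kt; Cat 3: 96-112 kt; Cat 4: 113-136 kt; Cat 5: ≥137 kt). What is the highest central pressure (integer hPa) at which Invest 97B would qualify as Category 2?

Category 2 begins at V = 83 kt.
Required ΔP = (83/6)^(1/0.648) = 13.833^1.543 ≈ 57.64 hPa.
P_c ≤ 1011 − 57.64 = 953.36, so the highest integer P_c is 953 hPa.

953 hPa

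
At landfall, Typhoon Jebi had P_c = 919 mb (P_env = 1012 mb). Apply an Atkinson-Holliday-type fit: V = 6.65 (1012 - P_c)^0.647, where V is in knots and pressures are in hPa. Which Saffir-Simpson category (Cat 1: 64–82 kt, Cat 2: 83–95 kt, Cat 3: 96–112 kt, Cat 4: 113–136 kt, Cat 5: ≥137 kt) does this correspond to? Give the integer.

ΔP = 1012 − 919 = 93 mb.
V ≈ 6.65 × 93^0.647 = 6.65 × 18.78 ≈ 125 kt.
125 kt falls in the Category 4 band.

4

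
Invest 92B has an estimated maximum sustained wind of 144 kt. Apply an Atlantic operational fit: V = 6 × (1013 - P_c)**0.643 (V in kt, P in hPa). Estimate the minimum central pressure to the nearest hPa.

873 hPa

ΔP = (V / 6)^(1/0.643) = (144/6)^1.555.
144/6 = 24.000; 24.000^1.555 ≈ 140.13 hPa.
P_c = 1013 − 140.13 = 872.87 ≈ 873 hPa.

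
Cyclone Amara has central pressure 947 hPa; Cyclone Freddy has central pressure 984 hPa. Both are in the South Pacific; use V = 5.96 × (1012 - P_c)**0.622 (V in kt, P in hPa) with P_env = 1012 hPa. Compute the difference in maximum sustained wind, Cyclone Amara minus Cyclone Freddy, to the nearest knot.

Cyclone Amara: ΔP = 65; V ≈ 5.96 × 65^0.622 ≈ 79.96 kt.
Cyclone Freddy: ΔP = 28; V ≈ 5.96 × 28^0.622 ≈ 47.36 kt.
Difference ≈ 79.96 − 47.36 = 32.60 → 33 kt.

33 kt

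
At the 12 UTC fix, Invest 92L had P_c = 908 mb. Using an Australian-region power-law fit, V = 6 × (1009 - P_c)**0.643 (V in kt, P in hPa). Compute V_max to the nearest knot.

ΔP = 1009 − 908 = 101 mb.
101^0.643 ≈ 19.444.
V ≈ 6 × 19.444 ≈ 116.7 kt.

117 kt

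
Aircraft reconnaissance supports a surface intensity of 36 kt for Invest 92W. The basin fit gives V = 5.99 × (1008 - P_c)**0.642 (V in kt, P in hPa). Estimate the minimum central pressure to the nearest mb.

ΔP = (V / 5.99)^(1/0.642) = (36/5.99)^1.558.
36/5.99 = 6.010; 6.010^1.558 ≈ 16.34 mb.
P_c = 1008 − 16.34 = 991.66 ≈ 992 mb.

992 mb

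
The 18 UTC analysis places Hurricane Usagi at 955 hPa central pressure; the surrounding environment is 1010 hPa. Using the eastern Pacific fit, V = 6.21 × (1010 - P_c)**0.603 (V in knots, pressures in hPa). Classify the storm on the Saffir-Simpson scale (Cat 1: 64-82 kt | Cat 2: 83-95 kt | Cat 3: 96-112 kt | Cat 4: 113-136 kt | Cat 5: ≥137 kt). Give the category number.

1

ΔP = 1010 − 955 = 55 hPa.
V ≈ 6.21 × 55^0.603 = 6.21 × 11.21 ≈ 70 kt.
70 kt falls in the Category 1 band.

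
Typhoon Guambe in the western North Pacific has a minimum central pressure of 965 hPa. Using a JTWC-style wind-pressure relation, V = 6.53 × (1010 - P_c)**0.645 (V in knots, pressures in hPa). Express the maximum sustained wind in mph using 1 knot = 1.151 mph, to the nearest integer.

ΔP = 1010 − 965 = 45 hPa.
V ≈ 6.53 × 45^0.645 = 6.53 × 11.650 ≈ 76.074 kt.
76.074 × 1.151 ≈ 87.56 mph → 88 mph.

88 mph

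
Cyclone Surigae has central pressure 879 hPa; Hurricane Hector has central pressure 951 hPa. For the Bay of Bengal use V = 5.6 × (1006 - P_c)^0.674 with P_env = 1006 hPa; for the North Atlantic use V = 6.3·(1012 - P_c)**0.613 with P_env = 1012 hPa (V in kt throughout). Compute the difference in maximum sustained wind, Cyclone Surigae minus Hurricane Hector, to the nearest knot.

68 kt

Cyclone Surigae: ΔP = 127; V ≈ 5.6 × 127^0.674 ≈ 146.61 kt.
Hurricane Hector: ΔP = 61; V ≈ 6.3 × 61^0.613 ≈ 78.30 kt.
Difference ≈ 146.61 − 78.30 = 68.31 → 68 kt.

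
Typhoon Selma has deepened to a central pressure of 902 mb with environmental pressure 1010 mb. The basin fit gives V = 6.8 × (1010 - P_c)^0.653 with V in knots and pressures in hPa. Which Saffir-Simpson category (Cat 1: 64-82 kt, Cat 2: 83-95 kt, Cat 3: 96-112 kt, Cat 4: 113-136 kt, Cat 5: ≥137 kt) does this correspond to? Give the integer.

5

ΔP = 1010 − 902 = 108 mb.
V ≈ 6.8 × 108^0.653 = 6.8 × 21.27 ≈ 145 kt.
145 kt falls in the Category 5 band.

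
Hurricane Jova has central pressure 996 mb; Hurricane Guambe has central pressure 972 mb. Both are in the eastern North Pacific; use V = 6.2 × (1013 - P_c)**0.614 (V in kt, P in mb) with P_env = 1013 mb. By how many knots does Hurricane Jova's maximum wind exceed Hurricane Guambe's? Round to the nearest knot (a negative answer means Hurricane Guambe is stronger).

-25 kt

Hurricane Jova: ΔP = 17; V ≈ 6.2 × 17^0.614 ≈ 35.31 kt.
Hurricane Guambe: ΔP = 41; V ≈ 6.2 × 41^0.614 ≈ 60.62 kt.
Difference ≈ 35.31 − 60.62 = -25.31 → -25 kt.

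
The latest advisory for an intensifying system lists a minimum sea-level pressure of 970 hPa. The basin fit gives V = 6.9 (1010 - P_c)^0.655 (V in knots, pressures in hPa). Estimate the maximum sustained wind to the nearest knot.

77 kt

ΔP = 1010 − 970 = 40 hPa.
40^0.655 ≈ 11.203.
V ≈ 6.9 × 11.203 ≈ 77.3 kt.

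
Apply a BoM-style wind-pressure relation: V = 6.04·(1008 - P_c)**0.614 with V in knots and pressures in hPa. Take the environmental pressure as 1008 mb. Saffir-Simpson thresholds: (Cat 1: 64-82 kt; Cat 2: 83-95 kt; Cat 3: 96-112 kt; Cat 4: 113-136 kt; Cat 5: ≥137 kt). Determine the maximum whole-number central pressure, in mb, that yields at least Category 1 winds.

961 mb

Category 1 begins at V = 64 kt.
Required ΔP = (64/6.04)^(1/0.614) = 10.596^1.629 ≈ 46.73 mb.
P_c ≤ 1008 − 46.73 = 961.27, so the highest integer P_c is 961 mb.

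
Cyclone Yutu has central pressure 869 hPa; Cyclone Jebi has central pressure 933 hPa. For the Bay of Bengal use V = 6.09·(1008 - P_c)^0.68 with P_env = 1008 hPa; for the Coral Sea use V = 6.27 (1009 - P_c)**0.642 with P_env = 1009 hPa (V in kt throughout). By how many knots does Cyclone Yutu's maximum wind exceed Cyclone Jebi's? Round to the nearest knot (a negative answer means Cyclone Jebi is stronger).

Cyclone Yutu: ΔP = 139; V ≈ 6.09 × 139^0.68 ≈ 174.53 kt.
Cyclone Jebi: ΔP = 76; V ≈ 6.27 × 76^0.642 ≈ 101.10 kt.
Difference ≈ 174.53 − 101.10 = 73.43 → 73 kt.

73 kt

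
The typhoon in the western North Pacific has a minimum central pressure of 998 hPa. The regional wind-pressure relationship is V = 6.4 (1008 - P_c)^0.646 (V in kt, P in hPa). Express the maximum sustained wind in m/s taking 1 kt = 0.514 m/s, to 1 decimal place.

ΔP = 1008 − 998 = 10 hPa.
V ≈ 6.4 × 10^0.646 = 6.4 × 4.426 ≈ 28.326 kt.
28.326 × 0.514 ≈ 14.56 m/s → 14.6 m/s.

14.6 m/s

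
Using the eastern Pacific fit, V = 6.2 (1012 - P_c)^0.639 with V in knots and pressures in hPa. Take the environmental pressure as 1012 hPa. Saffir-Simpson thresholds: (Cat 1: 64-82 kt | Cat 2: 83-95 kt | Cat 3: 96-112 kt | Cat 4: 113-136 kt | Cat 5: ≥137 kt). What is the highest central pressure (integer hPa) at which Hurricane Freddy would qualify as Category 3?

939 hPa

Category 3 begins at V = 96 kt.
Required ΔP = (96/6.2)^(1/0.639) = 15.484^1.565 ≈ 72.79 hPa.
P_c ≤ 1012 − 72.79 = 939.21, so the highest integer P_c is 939 hPa.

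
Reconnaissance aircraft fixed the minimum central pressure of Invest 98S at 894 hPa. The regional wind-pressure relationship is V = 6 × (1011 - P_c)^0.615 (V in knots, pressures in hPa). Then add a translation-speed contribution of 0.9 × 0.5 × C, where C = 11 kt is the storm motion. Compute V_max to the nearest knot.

117 kt

ΔP = 1011 − 894 = 117 hPa.
117^0.615 ≈ 18.704.
V ≈ 6 × 18.704 ≈ 112.2 kt.
Translation term: 0.9 × 0.5 × 11 = 4.95 kt.
Corrected V ≈ 117.15 kt → 117 kt.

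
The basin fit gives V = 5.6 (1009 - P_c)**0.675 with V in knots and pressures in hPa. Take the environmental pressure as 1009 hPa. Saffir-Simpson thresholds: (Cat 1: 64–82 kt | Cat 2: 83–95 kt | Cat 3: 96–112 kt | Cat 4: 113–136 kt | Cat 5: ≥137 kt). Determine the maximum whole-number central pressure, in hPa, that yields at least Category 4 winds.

923 hPa

Category 4 begins at V = 113 kt.
Required ΔP = (113/5.6)^(1/0.675) = 20.179^1.481 ≈ 85.74 hPa.
P_c ≤ 1009 − 85.74 = 923.26, so the highest integer P_c is 923 hPa.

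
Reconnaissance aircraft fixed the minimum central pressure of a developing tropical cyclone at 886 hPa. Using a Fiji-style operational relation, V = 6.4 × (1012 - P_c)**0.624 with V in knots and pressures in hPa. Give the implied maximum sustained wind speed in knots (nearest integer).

131 kt

ΔP = 1012 − 886 = 126 hPa.
126^0.624 ≈ 20.447.
V ≈ 6.4 × 20.447 ≈ 130.9 kt.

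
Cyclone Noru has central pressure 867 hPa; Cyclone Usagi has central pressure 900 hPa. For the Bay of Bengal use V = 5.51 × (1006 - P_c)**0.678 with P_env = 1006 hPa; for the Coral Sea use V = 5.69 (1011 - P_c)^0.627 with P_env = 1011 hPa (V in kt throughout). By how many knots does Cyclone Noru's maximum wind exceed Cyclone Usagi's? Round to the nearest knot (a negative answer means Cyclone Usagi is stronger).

Cyclone Noru: ΔP = 139; V ≈ 5.51 × 139^0.678 ≈ 156.36 kt.
Cyclone Usagi: ΔP = 111; V ≈ 5.69 × 111^0.627 ≈ 109.03 kt.
Difference ≈ 156.36 − 109.03 = 47.33 → 47 kt.

47 kt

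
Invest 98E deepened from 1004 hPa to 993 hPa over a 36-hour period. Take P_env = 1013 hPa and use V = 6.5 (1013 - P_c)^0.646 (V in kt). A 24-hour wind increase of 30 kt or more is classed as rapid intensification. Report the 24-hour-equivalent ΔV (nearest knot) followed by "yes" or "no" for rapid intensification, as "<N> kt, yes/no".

V₁: ΔP = 9, V ≈ 6.5 × 9^0.646 ≈ 26.88 kt.
V₂: ΔP = 20, V ≈ 6.5 × 20^0.646 ≈ 45.02 kt.
ΔV over 36 h = 18.14 kt → 24 h equivalent = 18.14 × 24/36 ≈ 12.09 kt.
12 kt < 30 kt ⇒ not rapid intensification.

12 kt, no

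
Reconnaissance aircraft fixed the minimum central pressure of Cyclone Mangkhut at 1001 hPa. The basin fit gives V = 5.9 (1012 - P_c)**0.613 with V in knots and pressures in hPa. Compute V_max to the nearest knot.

26 kt

ΔP = 1012 − 1001 = 11 hPa.
11^0.613 ≈ 4.349.
V ≈ 5.9 × 4.349 ≈ 25.7 kt.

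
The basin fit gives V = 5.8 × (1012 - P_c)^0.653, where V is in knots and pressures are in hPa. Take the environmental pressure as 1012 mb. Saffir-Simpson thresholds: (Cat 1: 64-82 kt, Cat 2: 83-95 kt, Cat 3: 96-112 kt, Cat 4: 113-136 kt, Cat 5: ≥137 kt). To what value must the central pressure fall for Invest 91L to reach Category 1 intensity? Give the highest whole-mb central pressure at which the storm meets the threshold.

Category 1 begins at V = 64 kt.
Required ΔP = (64/5.8)^(1/0.653) = 11.034^1.531 ≈ 39.52 mb.
P_c ≤ 1012 − 39.52 = 972.48, so the highest integer P_c is 972 mb.

972 mb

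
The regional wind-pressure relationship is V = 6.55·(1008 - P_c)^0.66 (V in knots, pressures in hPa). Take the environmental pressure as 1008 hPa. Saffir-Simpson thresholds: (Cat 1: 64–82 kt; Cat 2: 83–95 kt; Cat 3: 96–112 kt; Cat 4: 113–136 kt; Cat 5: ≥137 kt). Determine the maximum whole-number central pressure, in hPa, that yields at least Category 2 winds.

Category 2 begins at V = 83 kt.
Required ΔP = (83/6.55)^(1/0.66) = 12.672^1.515 ≈ 46.88 hPa.
P_c ≤ 1008 − 46.88 = 961.12, so the highest integer P_c is 961 hPa.

961 hPa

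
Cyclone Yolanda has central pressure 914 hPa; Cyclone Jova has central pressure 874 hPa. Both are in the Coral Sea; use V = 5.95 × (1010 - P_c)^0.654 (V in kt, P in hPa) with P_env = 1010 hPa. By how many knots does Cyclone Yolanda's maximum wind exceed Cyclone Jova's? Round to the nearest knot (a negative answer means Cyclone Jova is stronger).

Cyclone Yolanda: ΔP = 96; V ≈ 5.95 × 96^0.654 ≈ 117.74 kt.
Cyclone Jova: ΔP = 136; V ≈ 5.95 × 136^0.654 ≈ 147.86 kt.
Difference ≈ 117.74 − 147.86 = -30.12 → -30 kt.

-30 kt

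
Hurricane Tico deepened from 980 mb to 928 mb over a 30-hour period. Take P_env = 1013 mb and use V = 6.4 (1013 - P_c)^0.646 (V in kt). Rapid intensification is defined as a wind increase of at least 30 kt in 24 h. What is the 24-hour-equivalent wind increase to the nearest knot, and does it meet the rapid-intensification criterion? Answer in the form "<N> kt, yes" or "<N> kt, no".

41 kt, yes

V₁: ΔP = 33, V ≈ 6.4 × 33^0.646 ≈ 61.25 kt.
V₂: ΔP = 85, V ≈ 6.4 × 85^0.646 ≈ 112.87 kt.
ΔV over 30 h = 51.62 kt → 24 h equivalent = 51.62 × 24/30 ≈ 41.30 kt.
41 kt ≥ 30 kt ⇒ rapid intensification.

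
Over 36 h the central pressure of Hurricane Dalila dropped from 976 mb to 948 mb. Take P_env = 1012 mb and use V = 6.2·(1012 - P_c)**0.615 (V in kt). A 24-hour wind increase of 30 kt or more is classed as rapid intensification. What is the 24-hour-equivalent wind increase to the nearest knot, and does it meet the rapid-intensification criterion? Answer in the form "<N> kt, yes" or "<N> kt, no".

16 kt, no

V₁: ΔP = 36, V ≈ 6.2 × 36^0.615 ≈ 56.17 kt.
V₂: ΔP = 64, V ≈ 6.2 × 64^0.615 ≈ 80.02 kt.
ΔV over 36 h = 23.85 kt → 24 h equivalent = 23.85 × 24/36 ≈ 15.90 kt.
16 kt < 30 kt ⇒ not rapid intensification.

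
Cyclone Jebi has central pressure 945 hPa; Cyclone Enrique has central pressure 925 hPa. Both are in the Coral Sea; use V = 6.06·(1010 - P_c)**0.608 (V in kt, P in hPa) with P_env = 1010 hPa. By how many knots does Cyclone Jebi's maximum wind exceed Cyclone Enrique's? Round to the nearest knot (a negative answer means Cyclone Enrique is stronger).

Cyclone Jebi: ΔP = 65; V ≈ 6.06 × 65^0.608 ≈ 76.69 kt.
Cyclone Enrique: ΔP = 85; V ≈ 6.06 × 85^0.608 ≈ 90.27 kt.
Difference ≈ 76.69 − 90.27 = -13.58 → -14 kt.

-14 kt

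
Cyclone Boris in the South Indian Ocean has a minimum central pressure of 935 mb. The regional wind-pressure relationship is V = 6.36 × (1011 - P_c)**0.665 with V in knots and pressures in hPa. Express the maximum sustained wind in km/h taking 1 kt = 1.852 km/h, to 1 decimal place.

209.8 km/h

ΔP = 1011 − 935 = 76 mb.
V ≈ 6.36 × 76^0.665 = 6.36 × 17.813 ≈ 113.292 kt.
113.292 × 1.852 ≈ 209.82 km/h → 209.8 km/h.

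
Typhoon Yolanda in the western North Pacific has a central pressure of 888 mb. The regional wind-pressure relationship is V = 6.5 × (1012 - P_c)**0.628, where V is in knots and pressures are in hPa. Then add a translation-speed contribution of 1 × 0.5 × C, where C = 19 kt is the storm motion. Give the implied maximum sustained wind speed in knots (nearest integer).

ΔP = 1012 − 888 = 124 mb.
124^0.628 ≈ 20.638.
V ≈ 6.5 × 20.638 ≈ 134.1 kt.
Translation term: 1 × 0.5 × 19 = 9.5 kt.
Corrected V ≈ 143.6 kt → 144 kt.

144 kt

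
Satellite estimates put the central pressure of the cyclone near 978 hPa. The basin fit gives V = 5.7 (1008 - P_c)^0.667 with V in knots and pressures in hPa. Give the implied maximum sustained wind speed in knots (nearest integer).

ΔP = 1008 − 978 = 30 hPa.
30^0.667 ≈ 9.666.
V ≈ 5.7 × 9.666 ≈ 55.1 kt.

55 kt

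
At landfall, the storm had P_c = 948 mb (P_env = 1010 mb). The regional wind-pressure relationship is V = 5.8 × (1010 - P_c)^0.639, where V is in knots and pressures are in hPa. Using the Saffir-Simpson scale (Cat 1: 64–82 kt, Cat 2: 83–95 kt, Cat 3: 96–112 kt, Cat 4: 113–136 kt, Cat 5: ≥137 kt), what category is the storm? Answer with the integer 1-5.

ΔP = 1010 − 948 = 62 mb.
V ≈ 5.8 × 62^0.639 = 5.8 × 13.97 ≈ 81 kt.
81 kt falls in the Category 1 band.

1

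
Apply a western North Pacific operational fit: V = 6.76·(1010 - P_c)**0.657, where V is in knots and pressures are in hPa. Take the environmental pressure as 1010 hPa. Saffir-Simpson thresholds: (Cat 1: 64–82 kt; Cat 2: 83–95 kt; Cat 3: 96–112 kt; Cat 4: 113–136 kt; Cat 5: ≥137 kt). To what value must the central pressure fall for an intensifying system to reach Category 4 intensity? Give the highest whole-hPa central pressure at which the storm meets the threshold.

Category 4 begins at V = 113 kt.
Required ΔP = (113/6.76)^(1/0.657) = 16.716^1.522 ≈ 72.73 hPa.
P_c ≤ 1010 − 72.73 = 937.27, so the highest integer P_c is 937 hPa.

937 hPa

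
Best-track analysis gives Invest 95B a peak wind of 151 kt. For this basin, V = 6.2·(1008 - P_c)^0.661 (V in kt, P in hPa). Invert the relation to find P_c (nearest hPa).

ΔP = (V / 6.2)^(1/0.661) = (151/6.2)^1.513.
151/6.2 = 24.355; 24.355^1.513 ≈ 125.23 hPa.
P_c = 1008 − 125.23 = 882.77 ≈ 883 hPa.

883 hPa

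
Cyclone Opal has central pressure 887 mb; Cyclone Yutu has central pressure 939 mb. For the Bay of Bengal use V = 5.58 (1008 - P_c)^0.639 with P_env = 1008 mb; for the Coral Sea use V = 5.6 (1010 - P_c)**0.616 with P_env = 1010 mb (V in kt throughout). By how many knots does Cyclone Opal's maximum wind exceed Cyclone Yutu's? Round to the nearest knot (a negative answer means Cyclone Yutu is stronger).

42 kt

Cyclone Opal: ΔP = 121; V ≈ 5.58 × 121^0.639 ≈ 119.55 kt.
Cyclone Yutu: ΔP = 71; V ≈ 5.6 × 71^0.616 ≈ 77.37 kt.
Difference ≈ 119.55 − 77.37 = 42.18 → 42 kt.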